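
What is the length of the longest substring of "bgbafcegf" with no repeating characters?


Input: "bgbafcegf"
Sliding window (track last position of each char):
  Position 0 ('b'): window [0,0] length 1 -- new best
  Position 1 ('g'): window [0,1] length 2 -- new best
  Position 2 ('b'): repeat (last at 0), move window start to 1
  Position 2 ('b'): window [1,2] length 2
  Position 3 ('a'): window [1,3] length 3 -- new best
  Position 4 ('f'): window [1,4] length 4 -- new best
  Position 5 ('c'): window [1,5] length 5 -- new best
  Position 6 ('e'): window [1,6] length 6 -- new best
  Position 7 ('g'): repeat (last at 1), move window start to 2
  Position 7 ('g'): window [2,7] length 6
  Position 8 ('f'): repeat (last at 4), move window start to 5
  Position 8 ('f'): window [5,8] length 4
Longest substring with no repeats: "gbafce" with length 6

6


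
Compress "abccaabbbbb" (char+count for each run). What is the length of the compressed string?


Input: abccaabbbbb
Runs:
  'a' x 1 => "a1"
  'b' x 1 => "b1"
  'c' x 2 => "c2"
  'a' x 2 => "a2"
  'b' x 5 => "b5"
Compressed: "a1b1c2a2b5"
Compressed length: 10

10


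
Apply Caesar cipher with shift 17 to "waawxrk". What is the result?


Caesar cipher: shift "waawxrk" by 17
  'w' (pos 22) + 17 = pos 13 = 'n'
  'a' (pos 0) + 17 = pos 17 = 'r'
  'a' (pos 0) + 17 = pos 17 = 'r'
  'w' (pos 22) + 17 = pos 13 = 'n'
  'x' (pos 23) + 17 = pos 14 = 'o'
  'r' (pos 17) + 17 = pos 8 = 'i'
  'k' (pos 10) + 17 = pos 1 = 'b'
Result: nrrnoib

nrrnoib


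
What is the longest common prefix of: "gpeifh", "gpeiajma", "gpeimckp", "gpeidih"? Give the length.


Words: gpeifh, gpeiajma, gpeimckp, gpeidih
  Position 0: all 'g' => match
  Position 1: all 'p' => match
  Position 2: all 'e' => match
  Position 3: all 'i' => match
  Position 4: ('f', 'a', 'm', 'd') => mismatch, stop
LCP = "gpei" (length 4)

4


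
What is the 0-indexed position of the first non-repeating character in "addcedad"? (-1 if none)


Input: addcedad
Character frequencies:
  'a': 2
  'c': 1
  'd': 4
  'e': 1
Scanning left to right for freq == 1:
  Position 0 ('a'): freq=2, skip
  Position 1 ('d'): freq=4, skip
  Position 2 ('d'): freq=4, skip
  Position 3 ('c'): unique! => answer = 3

3


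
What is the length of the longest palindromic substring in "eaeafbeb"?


Input: "eaeafbeb"
Checking substrings for palindromes:
  [0:3] "eae" (len 3) => palindrome
  [1:4] "aea" (len 3) => palindrome
  [5:8] "beb" (len 3) => palindrome
Longest palindromic substring: "eae" with length 3

3


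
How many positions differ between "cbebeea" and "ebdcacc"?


Comparing "cbebeea" and "ebdcacc" position by position:
  Position 0: 'c' vs 'e' => DIFFER
  Position 1: 'b' vs 'b' => same
  Position 2: 'e' vs 'd' => DIFFER
  Position 3: 'b' vs 'c' => DIFFER
  Position 4: 'e' vs 'a' => DIFFER
  Position 5: 'e' vs 'c' => DIFFER
  Position 6: 'a' vs 'c' => DIFFER
Positions that differ: 6

6


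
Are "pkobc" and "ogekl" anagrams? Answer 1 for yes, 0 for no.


Strings: "pkobc", "ogekl"
Sorted first:  bckop
Sorted second: egklo
Differ at position 0: 'b' vs 'e' => not anagrams

0


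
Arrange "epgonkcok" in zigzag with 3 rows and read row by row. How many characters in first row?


Zigzag "epgonkcok" into 3 rows:
Placing characters:
  'e' => row 0
  'p' => row 1
  'g' => row 2
  'o' => row 1
  'n' => row 0
  'k' => row 1
  'c' => row 2
  'o' => row 1
  'k' => row 0
Rows:
  Row 0: "enk"
  Row 1: "poko"
  Row 2: "gc"
First row length: 3

3


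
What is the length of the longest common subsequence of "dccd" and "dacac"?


LCS of "dccd" and "dacac"
DP table:
           d    a    c    a    c
      0    0    0    0    0    0
  d   0    1    1    1    1    1
  c   0    1    1    2    2    2
  c   0    1    1    2    2    3
  d   0    1    1    2    2    3
LCS length = dp[4][5] = 3

3


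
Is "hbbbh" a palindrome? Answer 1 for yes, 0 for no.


Input: hbbbh
Reversed: hbbbh
  Compare pos 0 ('h') with pos 4 ('h'): match
  Compare pos 1 ('b') with pos 3 ('b'): match
Result: palindrome

1


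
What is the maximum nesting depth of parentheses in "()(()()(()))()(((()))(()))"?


Input: "()(()()(()))()(((()))(()))"
Tracking depth:
  Position 0 '(': depth becomes 1
  Position 1 ')': depth becomes 0
  Position 2 '(': depth becomes 1
  Position 3 '(': depth becomes 2
  Position 4 ')': depth becomes 1
  Position 5 '(': depth becomes 2
  Position 6 ')': depth becomes 1
  Position 7 '(': depth becomes 2
  Position 8 '(': depth becomes 3
  Position 9 ')': depth becomes 2
  Position 10 ')': depth becomes 1
  Position 11 ')': depth becomes 0
  Position 12 '(': depth becomes 1
  Position 13 ')': depth becomes 0
  Position 14 '(': depth becomes 1
  Position 15 '(': depth becomes 2
  Position 16 '(': depth becomes 3
  Position 17 '(': depth becomes 4
  Position 18 ')': depth becomes 3
  Position 19 ')': depth becomes 2
  Position 20 ')': depth becomes 1
  Position 21 '(': depth becomes 2
  Position 22 '(': depth becomes 3
  Position 23 ')': depth becomes 2
  Position 24 ')': depth becomes 1
  Position 25 ')': depth becomes 0
Maximum depth reached: 4

4


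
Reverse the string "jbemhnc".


Input: jbemhnc
Reading characters right to left:
  Position 6: 'c'
  Position 5: 'n'
  Position 4: 'h'
  Position 3: 'm'
  Position 2: 'e'
  Position 1: 'b'
  Position 0: 'j'
Reversed: cnhmebj

cnhmebj


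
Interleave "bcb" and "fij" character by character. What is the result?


Interleaving "bcb" and "fij":
  Position 0: 'b' from first, 'f' from second => "bf"
  Position 1: 'c' from first, 'i' from second => "ci"
  Position 2: 'b' from first, 'j' from second => "bj"
Result: bfcibj

bfcibj


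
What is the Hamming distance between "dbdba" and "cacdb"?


Comparing "dbdba" and "cacdb" position by position:
  Position 0: 'd' vs 'c' => differ
  Position 1: 'b' vs 'a' => differ
  Position 2: 'd' vs 'c' => differ
  Position 3: 'b' vs 'd' => differ
  Position 4: 'a' vs 'b' => differ
Total differences (Hamming distance): 5

5


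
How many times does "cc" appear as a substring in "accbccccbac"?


Searching for "cc" in "accbccccbac"
Scanning each position:
  Position 0: "ac" => no
  Position 1: "cc" => MATCH
  Position 2: "cb" => no
  Position 3: "bc" => no
  Position 4: "cc" => MATCH
  Position 5: "cc" => MATCH
  Position 6: "cc" => MATCH
  Position 7: "cb" => no
  Position 8: "ba" => no
  Position 9: "ac" => no
Total occurrences: 4

4


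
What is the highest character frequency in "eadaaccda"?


Input: eadaaccda
Character counts:
  'a': 4
  'c': 2
  'd': 2
  'e': 1
Maximum frequency: 4

4


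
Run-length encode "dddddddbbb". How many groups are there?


Input: dddddddbbb
Scanning for consecutive runs:
  Group 1: 'd' x 7 (positions 0-6)
  Group 2: 'b' x 3 (positions 7-9)
Total groups: 2

2


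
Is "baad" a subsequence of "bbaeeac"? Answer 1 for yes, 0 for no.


Check if "baad" is a subsequence of "bbaeeac"
Greedy scan:
  Position 0 ('b'): matches sub[0] = 'b'
  Position 1 ('b'): no match needed
  Position 2 ('a'): matches sub[1] = 'a'
  Position 3 ('e'): no match needed
  Position 4 ('e'): no match needed
  Position 5 ('a'): matches sub[2] = 'a'
  Position 6 ('c'): no match needed
Only matched 3/4 characters => not a subsequence

0


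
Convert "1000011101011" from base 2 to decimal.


Input: "1000011101011" in base 2
Positional expansion:
  Digit '1' (value 1) x 2^12 = 4096
  Digit '0' (value 0) x 2^11 = 0
  Digit '0' (value 0) x 2^10 = 0
  Digit '0' (value 0) x 2^9 = 0
  Digit '0' (value 0) x 2^8 = 0
  Digit '1' (value 1) x 2^7 = 128
  Digit '1' (value 1) x 2^6 = 64
  Digit '1' (value 1) x 2^5 = 32
  Digit '0' (value 0) x 2^4 = 0
  Digit '1' (value 1) x 2^3 = 8
  Digit '0' (value 0) x 2^2 = 0
  Digit '1' (value 1) x 2^1 = 2
  Digit '1' (value 1) x 2^0 = 1
Sum = 4331

4331


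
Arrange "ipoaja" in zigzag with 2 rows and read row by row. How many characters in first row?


Zigzag "ipoaja" into 2 rows:
Placing characters:
  'i' => row 0
  'p' => row 1
  'o' => row 0
  'a' => row 1
  'j' => row 0
  'a' => row 1
Rows:
  Row 0: "ioj"
  Row 1: "paa"
First row length: 3

3


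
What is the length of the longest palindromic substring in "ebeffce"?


Input: "ebeffce"
Checking substrings for palindromes:
  [0:3] "ebe" (len 3) => palindrome
  [3:5] "ff" (len 2) => palindrome
Longest palindromic substring: "ebe" with length 3

3


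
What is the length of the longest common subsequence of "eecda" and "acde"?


LCS of "eecda" and "acde"
DP table:
           a    c    d    e
      0    0    0    0    0
  e   0    0    0    0    1
  e   0    0    0    0    1
  c   0    0    1    1    1
  d   0    0    1    2    2
  a   0    1    1    2    2
LCS length = dp[5][4] = 2

2


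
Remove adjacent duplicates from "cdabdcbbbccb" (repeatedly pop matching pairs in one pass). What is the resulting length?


Input: cdabdcbbbccb
Stack-based adjacent duplicate removal:
  Read 'c': push. Stack: c
  Read 'd': push. Stack: cd
  Read 'a': push. Stack: cda
  Read 'b': push. Stack: cdab
  Read 'd': push. Stack: cdabd
  Read 'c': push. Stack: cdabdc
  Read 'b': push. Stack: cdabdcb
  Read 'b': matches stack top 'b' => pop. Stack: cdabdc
  Read 'b': push. Stack: cdabdcb
  Read 'c': push. Stack: cdabdcbc
  Read 'c': matches stack top 'c' => pop. Stack: cdabdcb
  Read 'b': matches stack top 'b' => pop. Stack: cdabdc
Final stack: "cdabdc" (length 6)

6


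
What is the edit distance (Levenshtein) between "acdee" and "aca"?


Computing edit distance: "acdee" -> "aca"
DP table:
           a    c    a
      0    1    2    3
  a   1    0    1    2
  c   2    1    0    1
  d   3    2    1    1
  e   4    3    2    2
  e   5    4    3    3
Edit distance = dp[5][3] = 3

3


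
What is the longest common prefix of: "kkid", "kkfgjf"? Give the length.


Words: kkid, kkfgjf
  Position 0: all 'k' => match
  Position 1: all 'k' => match
  Position 2: ('i', 'f') => mismatch, stop
LCP = "kk" (length 2)

2


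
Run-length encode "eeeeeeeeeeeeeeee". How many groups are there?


Input: eeeeeeeeeeeeeeee
Scanning for consecutive runs:
  Group 1: 'e' x 16 (positions 0-15)
Total groups: 1

1


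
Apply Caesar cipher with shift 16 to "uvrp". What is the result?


Caesar cipher: shift "uvrp" by 16
  'u' (pos 20) + 16 = pos 10 = 'k'
  'v' (pos 21) + 16 = pos 11 = 'l'
  'r' (pos 17) + 16 = pos 7 = 'h'
  'p' (pos 15) + 16 = pos 5 = 'f'
Result: klhf

klhf


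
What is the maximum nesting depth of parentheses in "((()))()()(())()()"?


Input: "((()))()()(())()()"
Tracking depth:
  Position 0 '(': depth becomes 1
  Position 1 '(': depth becomes 2
  Position 2 '(': depth becomes 3
  Position 3 ')': depth becomes 2
  Position 4 ')': depth becomes 1
  Position 5 ')': depth becomes 0
  Position 6 '(': depth becomes 1
  Position 7 ')': depth becomes 0
  Position 8 '(': depth becomes 1
  Position 9 ')': depth becomes 0
  Position 10 '(': depth becomes 1
  Position 11 '(': depth becomes 2
  Position 12 ')': depth becomes 1
  Position 13 ')': depth becomes 0
  Position 14 '(': depth becomes 1
  Position 15 ')': depth becomes 0
  Position 16 '(': depth becomes 1
  Position 17 ')': depth becomes 0
Maximum depth reached: 3

3


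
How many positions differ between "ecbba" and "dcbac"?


Comparing "ecbba" and "dcbac" position by position:
  Position 0: 'e' vs 'd' => DIFFER
  Position 1: 'c' vs 'c' => same
  Position 2: 'b' vs 'b' => same
  Position 3: 'b' vs 'a' => DIFFER
  Position 4: 'a' vs 'c' => DIFFER
Positions that differ: 3

3


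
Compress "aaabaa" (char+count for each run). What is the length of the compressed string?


Input: aaabaa
Runs:
  'a' x 3 => "a3"
  'b' x 1 => "b1"
  'a' x 2 => "a2"
Compressed: "a3b1a2"
Compressed length: 6

6


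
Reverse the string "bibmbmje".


Input: bibmbmje
Reading characters right to left:
  Position 7: 'e'
  Position 6: 'j'
  Position 5: 'm'
  Position 4: 'b'
  Position 3: 'm'
  Position 2: 'b'
  Position 1: 'i'
  Position 0: 'b'
Reversed: ejmbmbib

ejmbmbib


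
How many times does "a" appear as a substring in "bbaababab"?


Searching for "a" in "bbaababab"
Scanning each position:
  Position 0: "b" => no
  Position 1: "b" => no
  Position 2: "a" => MATCH
  Position 3: "a" => MATCH
  Position 4: "b" => no
  Position 5: "a" => MATCH
  Position 6: "b" => no
  Position 7: "a" => MATCH
  Position 8: "b" => no
Total occurrences: 4

4


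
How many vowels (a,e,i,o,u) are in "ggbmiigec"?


Input: ggbmiigec
Checking each character:
  'g' at position 0: consonant
  'g' at position 1: consonant
  'b' at position 2: consonant
  'm' at position 3: consonant
  'i' at position 4: vowel (running total: 1)
  'i' at position 5: vowel (running total: 2)
  'g' at position 6: consonant
  'e' at position 7: vowel (running total: 3)
  'c' at position 8: consonant
Total vowels: 3

3


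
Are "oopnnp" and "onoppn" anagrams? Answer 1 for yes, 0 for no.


Strings: "oopnnp", "onoppn"
Sorted first:  nnoopp
Sorted second: nnoopp
Sorted forms match => anagrams

1


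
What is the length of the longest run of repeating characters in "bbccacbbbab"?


Input: "bbccacbbbab"
Scanning for longest run:
  Position 1 ('b'): continues run of 'b', length=2
  Position 2 ('c'): new char, reset run to 1
  Position 3 ('c'): continues run of 'c', length=2
  Position 4 ('a'): new char, reset run to 1
  Position 5 ('c'): new char, reset run to 1
  Position 6 ('b'): new char, reset run to 1
  Position 7 ('b'): continues run of 'b', length=2
  Position 8 ('b'): continues run of 'b', length=3
  Position 9 ('a'): new char, reset run to 1
  Position 10 ('b'): new char, reset run to 1
Longest run: 'b' with length 3

3


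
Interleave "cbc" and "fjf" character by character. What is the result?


Interleaving "cbc" and "fjf":
  Position 0: 'c' from first, 'f' from second => "cf"
  Position 1: 'b' from first, 'j' from second => "bj"
  Position 2: 'c' from first, 'f' from second => "cf"
Result: cfbjcf

cfbjcf


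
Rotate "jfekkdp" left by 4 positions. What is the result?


Input: "jfekkdp", rotate left by 4
First 4 characters: "jfek"
Remaining characters: "kdp"
Concatenate remaining + first: "kdp" + "jfek" = "kdpjfek"

kdpjfek


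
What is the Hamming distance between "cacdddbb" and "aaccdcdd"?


Comparing "cacdddbb" and "aaccdcdd" position by position:
  Position 0: 'c' vs 'a' => differ
  Position 1: 'a' vs 'a' => same
  Position 2: 'c' vs 'c' => same
  Position 3: 'd' vs 'c' => differ
  Position 4: 'd' vs 'd' => same
  Position 5: 'd' vs 'c' => differ
  Position 6: 'b' vs 'd' => differ
  Position 7: 'b' vs 'd' => differ
Total differences (Hamming distance): 5

5


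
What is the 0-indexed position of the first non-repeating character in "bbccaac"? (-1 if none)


Input: bbccaac
Character frequencies:
  'a': 2
  'b': 2
  'c': 3
Scanning left to right for freq == 1:
  Position 0 ('b'): freq=2, skip
  Position 1 ('b'): freq=2, skip
  Position 2 ('c'): freq=3, skip
  Position 3 ('c'): freq=3, skip
  Position 4 ('a'): freq=2, skip
  Position 5 ('a'): freq=2, skip
  Position 6 ('c'): freq=3, skip
  No unique character found => answer = -1

-1


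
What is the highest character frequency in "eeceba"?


Input: eeceba
Character counts:
  'a': 1
  'b': 1
  'c': 1
  'e': 3
Maximum frequency: 3

3


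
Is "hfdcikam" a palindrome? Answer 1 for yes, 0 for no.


Input: hfdcikam
Reversed: makicdfh
  Compare pos 0 ('h') with pos 7 ('m'): MISMATCH
  Compare pos 1 ('f') with pos 6 ('a'): MISMATCH
  Compare pos 2 ('d') with pos 5 ('k'): MISMATCH
  Compare pos 3 ('c') with pos 4 ('i'): MISMATCH
Result: not a palindrome

0


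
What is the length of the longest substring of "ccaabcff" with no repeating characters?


Input: "ccaabcff"
Sliding window (track last position of each char):
  Position 0 ('c'): window [0,0] length 1 -- new best
  Position 1 ('c'): repeat (last at 0), move window start to 1
  Position 1 ('c'): window [1,1] length 1
  Position 2 ('a'): window [1,2] length 2 -- new best
  Position 3 ('a'): repeat (last at 2), move window start to 3
  Position 3 ('a'): window [3,3] length 1
  Position 4 ('b'): window [3,4] length 2
  Position 5 ('c'): window [3,5] length 3 -- new best
  Position 6 ('f'): window [3,6] length 4 -- new best
  Position 7 ('f'): repeat (last at 6), move window start to 7
  Position 7 ('f'): window [7,7] length 1
Longest substring with no repeats: "abcf" with length 4

4


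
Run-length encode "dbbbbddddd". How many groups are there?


Input: dbbbbddddd
Scanning for consecutive runs:
  Group 1: 'd' x 1 (positions 0-0)
  Group 2: 'b' x 4 (positions 1-4)
  Group 3: 'd' x 5 (positions 5-9)
Total groups: 3

3


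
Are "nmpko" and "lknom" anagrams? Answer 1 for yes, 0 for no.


Strings: "nmpko", "lknom"
Sorted first:  kmnop
Sorted second: klmno
Differ at position 1: 'm' vs 'l' => not anagrams

0


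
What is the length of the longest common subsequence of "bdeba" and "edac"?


LCS of "bdeba" and "edac"
DP table:
           e    d    a    c
      0    0    0    0    0
  b   0    0    0    0    0
  d   0    0    1    1    1
  e   0    1    1    1    1
  b   0    1    1    1    1
  a   0    1    1    2    2
LCS length = dp[5][4] = 2

2


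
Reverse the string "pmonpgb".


Input: pmonpgb
Reading characters right to left:
  Position 6: 'b'
  Position 5: 'g'
  Position 4: 'p'
  Position 3: 'n'
  Position 2: 'o'
  Position 1: 'm'
  Position 0: 'p'
Reversed: bgpnomp

bgpnomp


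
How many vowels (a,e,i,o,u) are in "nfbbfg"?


Input: nfbbfg
Checking each character:
  'n' at position 0: consonant
  'f' at position 1: consonant
  'b' at position 2: consonant
  'b' at position 3: consonant
  'f' at position 4: consonant
  'g' at position 5: consonant
Total vowels: 0

0


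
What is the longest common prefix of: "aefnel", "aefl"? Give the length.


Words: aefnel, aefl
  Position 0: all 'a' => match
  Position 1: all 'e' => match
  Position 2: all 'f' => match
  Position 3: ('n', 'l') => mismatch, stop
LCP = "aef" (length 3)

3


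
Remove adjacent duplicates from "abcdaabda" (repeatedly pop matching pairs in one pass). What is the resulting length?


Input: abcdaabda
Stack-based adjacent duplicate removal:
  Read 'a': push. Stack: a
  Read 'b': push. Stack: ab
  Read 'c': push. Stack: abc
  Read 'd': push. Stack: abcd
  Read 'a': push. Stack: abcda
  Read 'a': matches stack top 'a' => pop. Stack: abcd
  Read 'b': push. Stack: abcdb
  Read 'd': push. Stack: abcdbd
  Read 'a': push. Stack: abcdbda
Final stack: "abcdbda" (length 7)

7


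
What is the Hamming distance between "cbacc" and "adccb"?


Comparing "cbacc" and "adccb" position by position:
  Position 0: 'c' vs 'a' => differ
  Position 1: 'b' vs 'd' => differ
  Position 2: 'a' vs 'c' => differ
  Position 3: 'c' vs 'c' => same
  Position 4: 'c' vs 'b' => differ
Total differences (Hamming distance): 4

4


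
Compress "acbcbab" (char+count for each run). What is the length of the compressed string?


Input: acbcbab
Runs:
  'a' x 1 => "a1"
  'c' x 1 => "c1"
  'b' x 1 => "b1"
  'c' x 1 => "c1"
  'b' x 1 => "b1"
  'a' x 1 => "a1"
  'b' x 1 => "b1"
Compressed: "a1c1b1c1b1a1b1"
Compressed length: 14

14


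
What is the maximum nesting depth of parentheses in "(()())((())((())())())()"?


Input: "(()())((())((())())())()"
Tracking depth:
  Position 0 '(': depth becomes 1
  Position 1 '(': depth becomes 2
  Position 2 ')': depth becomes 1
  Position 3 '(': depth becomes 2
  Position 4 ')': depth becomes 1
  Position 5 ')': depth becomes 0
  Position 6 '(': depth becomes 1
  Position 7 '(': depth becomes 2
  Position 8 '(': depth becomes 3
  Position 9 ')': depth becomes 2
  Position 10 ')': depth becomes 1
  Position 11 '(': depth becomes 2
  Position 12 '(': depth becomes 3
  Position 13 '(': depth becomes 4
  Position 14 ')': depth becomes 3
  Position 15 ')': depth becomes 2
  Position 16 '(': depth becomes 3
  Position 17 ')': depth becomes 2
  Position 18 ')': depth becomes 1
  Position 19 '(': depth becomes 2
  Position 20 ')': depth becomes 1
  Position 21 ')': depth becomes 0
  Position 22 '(': depth becomes 1
  Position 23 ')': depth becomes 0
Maximum depth reached: 4

4


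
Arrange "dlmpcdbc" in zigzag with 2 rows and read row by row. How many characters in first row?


Zigzag "dlmpcdbc" into 2 rows:
Placing characters:
  'd' => row 0
  'l' => row 1
  'm' => row 0
  'p' => row 1
  'c' => row 0
  'd' => row 1
  'b' => row 0
  'c' => row 1
Rows:
  Row 0: "dmcb"
  Row 1: "lpdc"
First row length: 4

4


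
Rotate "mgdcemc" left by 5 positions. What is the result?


Input: "mgdcemc", rotate left by 5
First 5 characters: "mgdce"
Remaining characters: "mc"
Concatenate remaining + first: "mc" + "mgdce" = "mcmgdce"

mcmgdce


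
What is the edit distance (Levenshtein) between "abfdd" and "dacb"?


Computing edit distance: "abfdd" -> "dacb"
DP table:
           d    a    c    b
      0    1    2    3    4
  a   1    1    1    2    3
  b   2    2    2    2    2
  f   3    3    3    3    3
  d   4    3    4    4    4
  d   5    4    4    5    5
Edit distance = dp[5][4] = 5

5


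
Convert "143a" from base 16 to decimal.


Input: "143a" in base 16
Positional expansion:
  Digit '1' (value 1) x 16^3 = 4096
  Digit '4' (value 4) x 16^2 = 1024
  Digit '3' (value 3) x 16^1 = 48
  Digit 'a' (value 10) x 16^0 = 10
Sum = 5178

5178


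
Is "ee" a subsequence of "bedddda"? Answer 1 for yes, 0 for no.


Check if "ee" is a subsequence of "bedddda"
Greedy scan:
  Position 0 ('b'): no match needed
  Position 1 ('e'): matches sub[0] = 'e'
  Position 2 ('d'): no match needed
  Position 3 ('d'): no match needed
  Position 4 ('d'): no match needed
  Position 5 ('d'): no match needed
  Position 6 ('a'): no match needed
Only matched 1/2 characters => not a subsequence

0


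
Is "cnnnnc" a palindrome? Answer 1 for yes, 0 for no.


Input: cnnnnc
Reversed: cnnnnc
  Compare pos 0 ('c') with pos 5 ('c'): match
  Compare pos 1 ('n') with pos 4 ('n'): match
  Compare pos 2 ('n') with pos 3 ('n'): match
Result: palindrome

1


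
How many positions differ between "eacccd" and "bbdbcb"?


Comparing "eacccd" and "bbdbcb" position by position:
  Position 0: 'e' vs 'b' => DIFFER
  Position 1: 'a' vs 'b' => DIFFER
  Position 2: 'c' vs 'd' => DIFFER
  Position 3: 'c' vs 'b' => DIFFER
  Position 4: 'c' vs 'c' => same
  Position 5: 'd' vs 'b' => DIFFER
Positions that differ: 5

5


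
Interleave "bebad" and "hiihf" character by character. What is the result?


Interleaving "bebad" and "hiihf":
  Position 0: 'b' from first, 'h' from second => "bh"
  Position 1: 'e' from first, 'i' from second => "ei"
  Position 2: 'b' from first, 'i' from second => "bi"
  Position 3: 'a' from first, 'h' from second => "ah"
  Position 4: 'd' from first, 'f' from second => "df"
Result: bheibiahdf

bheibiahdf


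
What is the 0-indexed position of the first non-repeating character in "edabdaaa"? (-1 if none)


Input: edabdaaa
Character frequencies:
  'a': 4
  'b': 1
  'd': 2
  'e': 1
Scanning left to right for freq == 1:
  Position 0 ('e'): unique! => answer = 0

0


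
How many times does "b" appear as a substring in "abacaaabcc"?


Searching for "b" in "abacaaabcc"
Scanning each position:
  Position 0: "a" => no
  Position 1: "b" => MATCH
  Position 2: "a" => no
  Position 3: "c" => no
  Position 4: "a" => no
  Position 5: "a" => no
  Position 6: "a" => no
  Position 7: "b" => MATCH
  Position 8: "c" => no
  Position 9: "c" => no
Total occurrences: 2

2


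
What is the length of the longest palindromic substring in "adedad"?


Input: "adedad"
Checking substrings for palindromes:
  [0:5] "adeda" (len 5) => palindrome
  [1:4] "ded" (len 3) => palindrome
  [3:6] "dad" (len 3) => palindrome
Longest palindromic substring: "adeda" with length 5

5


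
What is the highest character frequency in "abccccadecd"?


Input: abccccadecd
Character counts:
  'a': 2
  'b': 1
  'c': 5
  'd': 2
  'e': 1
Maximum frequency: 5

5


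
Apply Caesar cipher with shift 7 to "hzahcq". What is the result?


Caesar cipher: shift "hzahcq" by 7
  'h' (pos 7) + 7 = pos 14 = 'o'
  'z' (pos 25) + 7 = pos 6 = 'g'
  'a' (pos 0) + 7 = pos 7 = 'h'
  'h' (pos 7) + 7 = pos 14 = 'o'
  'c' (pos 2) + 7 = pos 9 = 'j'
  'q' (pos 16) + 7 = pos 23 = 'x'
Result: oghojx

oghojx


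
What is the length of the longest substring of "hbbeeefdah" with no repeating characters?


Input: "hbbeeefdah"
Sliding window (track last position of each char):
  Position 0 ('h'): window [0,0] length 1 -- new best
  Position 1 ('b'): window [0,1] length 2 -- new best
  Position 2 ('b'): repeat (last at 1), move window start to 2
  Position 2 ('b'): window [2,2] length 1
  Position 3 ('e'): window [2,3] length 2
  Position 4 ('e'): repeat (last at 3), move window start to 4
  Position 4 ('e'): window [4,4] length 1
  Position 5 ('e'): repeat (last at 4), move window start to 5
  Position 5 ('e'): window [5,5] length 1
  Position 6 ('f'): window [5,6] length 2
  Position 7 ('d'): window [5,7] length 3 -- new best
  Position 8 ('a'): window [5,8] length 4 -- new best
  Position 9 ('h'): window [5,9] length 5 -- new best
Longest substring with no repeats: "efdah" with length 5

5


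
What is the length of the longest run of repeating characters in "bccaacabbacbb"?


Input: "bccaacabbacbb"
Scanning for longest run:
  Position 1 ('c'): new char, reset run to 1
  Position 2 ('c'): continues run of 'c', length=2
  Position 3 ('a'): new char, reset run to 1
  Position 4 ('a'): continues run of 'a', length=2
  Position 5 ('c'): new char, reset run to 1
  Position 6 ('a'): new char, reset run to 1
  Position 7 ('b'): new char, reset run to 1
  Position 8 ('b'): continues run of 'b', length=2
  Position 9 ('a'): new char, reset run to 1
  Position 10 ('c'): new char, reset run to 1
  Position 11 ('b'): new char, reset run to 1
  Position 12 ('b'): continues run of 'b', length=2
Longest run: 'c' with length 2

2


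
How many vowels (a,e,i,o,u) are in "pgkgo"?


Input: pgkgo
Checking each character:
  'p' at position 0: consonant
  'g' at position 1: consonant
  'k' at position 2: consonant
  'g' at position 3: consonant
  'o' at position 4: vowel (running total: 1)
Total vowels: 1

1


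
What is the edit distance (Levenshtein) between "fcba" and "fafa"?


Computing edit distance: "fcba" -> "fafa"
DP table:
           f    a    f    a
      0    1    2    3    4
  f   1    0    1    2    3
  c   2    1    1    2    3
  b   3    2    2    2    3
  a   4    3    2    3    2
Edit distance = dp[4][4] = 2

2


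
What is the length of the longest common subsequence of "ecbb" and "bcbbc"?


LCS of "ecbb" and "bcbbc"
DP table:
           b    c    b    b    c
      0    0    0    0    0    0
  e   0    0    0    0    0    0
  c   0    0    1    1    1    1
  b   0    1    1    2    2    2
  b   0    1    1    2    3    3
LCS length = dp[4][5] = 3

3


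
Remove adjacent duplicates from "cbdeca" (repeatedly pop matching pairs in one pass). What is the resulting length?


Input: cbdeca
Stack-based adjacent duplicate removal:
  Read 'c': push. Stack: c
  Read 'b': push. Stack: cb
  Read 'd': push. Stack: cbd
  Read 'e': push. Stack: cbde
  Read 'c': push. Stack: cbdec
  Read 'a': push. Stack: cbdeca
Final stack: "cbdeca" (length 6)

6


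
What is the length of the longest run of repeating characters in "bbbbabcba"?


Input: "bbbbabcba"
Scanning for longest run:
  Position 1 ('b'): continues run of 'b', length=2
  Position 2 ('b'): continues run of 'b', length=3
  Position 3 ('b'): continues run of 'b', length=4
  Position 4 ('a'): new char, reset run to 1
  Position 5 ('b'): new char, reset run to 1
  Position 6 ('c'): new char, reset run to 1
  Position 7 ('b'): new char, reset run to 1
  Position 8 ('a'): new char, reset run to 1
Longest run: 'b' with length 4

4


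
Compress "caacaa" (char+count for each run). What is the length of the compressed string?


Input: caacaa
Runs:
  'c' x 1 => "c1"
  'a' x 2 => "a2"
  'c' x 1 => "c1"
  'a' x 2 => "a2"
Compressed: "c1a2c1a2"
Compressed length: 8

8


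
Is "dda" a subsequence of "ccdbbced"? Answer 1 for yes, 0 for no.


Check if "dda" is a subsequence of "ccdbbced"
Greedy scan:
  Position 0 ('c'): no match needed
  Position 1 ('c'): no match needed
  Position 2 ('d'): matches sub[0] = 'd'
  Position 3 ('b'): no match needed
  Position 4 ('b'): no match needed
  Position 5 ('c'): no match needed
  Position 6 ('e'): no match needed
  Position 7 ('d'): matches sub[1] = 'd'
Only matched 2/3 characters => not a subsequence

0


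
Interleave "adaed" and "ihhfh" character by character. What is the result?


Interleaving "adaed" and "ihhfh":
  Position 0: 'a' from first, 'i' from second => "ai"
  Position 1: 'd' from first, 'h' from second => "dh"
  Position 2: 'a' from first, 'h' from second => "ah"
  Position 3: 'e' from first, 'f' from second => "ef"
  Position 4: 'd' from first, 'h' from second => "dh"
Result: aidhahefdh

aidhahefdh


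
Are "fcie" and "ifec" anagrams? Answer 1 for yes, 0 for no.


Strings: "fcie", "ifec"
Sorted first:  cefi
Sorted second: cefi
Sorted forms match => anagrams

1


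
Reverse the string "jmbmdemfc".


Input: jmbmdemfc
Reading characters right to left:
  Position 8: 'c'
  Position 7: 'f'
  Position 6: 'm'
  Position 5: 'e'
  Position 4: 'd'
  Position 3: 'm'
  Position 2: 'b'
  Position 1: 'm'
  Position 0: 'j'
Reversed: cfmedmbmj

cfmedmbmj


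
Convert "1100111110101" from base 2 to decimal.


Input: "1100111110101" in base 2
Positional expansion:
  Digit '1' (value 1) x 2^12 = 4096
  Digit '1' (value 1) x 2^11 = 2048
  Digit '0' (value 0) x 2^10 = 0
  Digit '0' (value 0) x 2^9 = 0
  Digit '1' (value 1) x 2^8 = 256
  Digit '1' (value 1) x 2^7 = 128
  Digit '1' (value 1) x 2^6 = 64
  Digit '1' (value 1) x 2^5 = 32
  Digit '1' (value 1) x 2^4 = 16
  Digit '0' (value 0) x 2^3 = 0
  Digit '1' (value 1) x 2^2 = 4
  Digit '0' (value 0) x 2^1 = 0
  Digit '1' (value 1) x 2^0 = 1
Sum = 6645

6645


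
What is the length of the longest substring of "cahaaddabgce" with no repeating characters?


Input: "cahaaddabgce"
Sliding window (track last position of each char):
  Position 0 ('c'): window [0,0] length 1 -- new best
  Position 1 ('a'): window [0,1] length 2 -- new best
  Position 2 ('h'): window [0,2] length 3 -- new best
  Position 3 ('a'): repeat (last at 1), move window start to 2
  Position 3 ('a'): window [2,3] length 2
  Position 4 ('a'): repeat (last at 3), move window start to 4
  Position 4 ('a'): window [4,4] length 1
  Position 5 ('d'): window [4,5] length 2
  Position 6 ('d'): repeat (last at 5), move window start to 6
  Position 6 ('d'): window [6,6] length 1
  Position 7 ('a'): window [6,7] length 2
  Position 8 ('b'): window [6,8] length 3
  Position 9 ('g'): window [6,9] length 4 -- new best
  Position 10 ('c'): window [6,10] length 5 -- new best
  Position 11 ('e'): window [6,11] length 6 -- new best
Longest substring with no repeats: "dabgce" with length 6

6


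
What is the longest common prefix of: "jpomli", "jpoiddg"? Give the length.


Words: jpomli, jpoiddg
  Position 0: all 'j' => match
  Position 1: all 'p' => match
  Position 2: all 'o' => match
  Position 3: ('m', 'i') => mismatch, stop
LCP = "jpo" (length 3)

3


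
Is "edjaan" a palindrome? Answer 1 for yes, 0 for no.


Input: edjaan
Reversed: naajde
  Compare pos 0 ('e') with pos 5 ('n'): MISMATCH
  Compare pos 1 ('d') with pos 4 ('a'): MISMATCH
  Compare pos 2 ('j') with pos 3 ('a'): MISMATCH
Result: not a palindrome

0


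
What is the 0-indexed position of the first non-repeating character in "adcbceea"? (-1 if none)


Input: adcbceea
Character frequencies:
  'a': 2
  'b': 1
  'c': 2
  'd': 1
  'e': 2
Scanning left to right for freq == 1:
  Position 0 ('a'): freq=2, skip
  Position 1 ('d'): unique! => answer = 1

1


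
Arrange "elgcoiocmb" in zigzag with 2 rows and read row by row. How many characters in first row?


Zigzag "elgcoiocmb" into 2 rows:
Placing characters:
  'e' => row 0
  'l' => row 1
  'g' => row 0
  'c' => row 1
  'o' => row 0
  'i' => row 1
  'o' => row 0
  'c' => row 1
  'm' => row 0
  'b' => row 1
Rows:
  Row 0: "egoom"
  Row 1: "lcicb"
First row length: 5

5


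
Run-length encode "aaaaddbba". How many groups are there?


Input: aaaaddbba
Scanning for consecutive runs:
  Group 1: 'a' x 4 (positions 0-3)
  Group 2: 'd' x 2 (positions 4-5)
  Group 3: 'b' x 2 (positions 6-7)
  Group 4: 'a' x 1 (positions 8-8)
Total groups: 4

4


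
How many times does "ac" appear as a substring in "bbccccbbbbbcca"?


Searching for "ac" in "bbccccbbbbbcca"
Scanning each position:
  Position 0: "bb" => no
  Position 1: "bc" => no
  Position 2: "cc" => no
  Position 3: "cc" => no
  Position 4: "cc" => no
  Position 5: "cb" => no
  Position 6: "bb" => no
  Position 7: "bb" => no
  Position 8: "bb" => no
  Position 9: "bb" => no
  Position 10: "bc" => no
  Position 11: "cc" => no
  Position 12: "ca" => no
Total occurrences: 0

0


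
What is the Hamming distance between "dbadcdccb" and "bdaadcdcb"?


Comparing "dbadcdccb" and "bdaadcdcb" position by position:
  Position 0: 'd' vs 'b' => differ
  Position 1: 'b' vs 'd' => differ
  Position 2: 'a' vs 'a' => same
  Position 3: 'd' vs 'a' => differ
  Position 4: 'c' vs 'd' => differ
  Position 5: 'd' vs 'c' => differ
  Position 6: 'c' vs 'd' => differ
  Position 7: 'c' vs 'c' => same
  Position 8: 'b' vs 'b' => same
Total differences (Hamming distance): 6

6


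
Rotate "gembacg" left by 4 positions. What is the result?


Input: "gembacg", rotate left by 4
First 4 characters: "gemb"
Remaining characters: "acg"
Concatenate remaining + first: "acg" + "gemb" = "acggemb"

acggemb


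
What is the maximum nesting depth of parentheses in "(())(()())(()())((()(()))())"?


Input: "(())(()())(()())((()(()))())"
Tracking depth:
  Position 0 '(': depth becomes 1
  Position 1 '(': depth becomes 2
  Position 2 ')': depth becomes 1
  Position 3 ')': depth becomes 0
  Position 4 '(': depth becomes 1
  Position 5 '(': depth becomes 2
  Position 6 ')': depth becomes 1
  Position 7 '(': depth becomes 2
  Position 8 ')': depth becomes 1
  Position 9 ')': depth becomes 0
  Position 10 '(': depth becomes 1
  Position 11 '(': depth becomes 2
  Position 12 ')': depth becomes 1
  Position 13 '(': depth becomes 2
  Position 14 ')': depth becomes 1
  Position 15 ')': depth becomes 0
  Position 16 '(': depth becomes 1
  Position 17 '(': depth becomes 2
  Position 18 '(': depth becomes 3
  Position 19 ')': depth becomes 2
  Position 20 '(': depth becomes 3
  Position 21 '(': depth becomes 4
  Position 22 ')': depth becomes 3
  Position 23 ')': depth becomes 2
  Position 24 ')': depth becomes 1
  Position 25 '(': depth becomes 2
  Position 26 ')': depth becomes 1
  Position 27 ')': depth becomes 0
Maximum depth reached: 4

4


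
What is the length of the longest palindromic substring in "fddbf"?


Input: "fddbf"
Checking substrings for palindromes:
  [1:3] "dd" (len 2) => palindrome
Longest palindromic substring: "dd" with length 2

2


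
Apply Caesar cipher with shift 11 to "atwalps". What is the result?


Caesar cipher: shift "atwalps" by 11
  'a' (pos 0) + 11 = pos 11 = 'l'
  't' (pos 19) + 11 = pos 4 = 'e'
  'w' (pos 22) + 11 = pos 7 = 'h'
  'a' (pos 0) + 11 = pos 11 = 'l'
  'l' (pos 11) + 11 = pos 22 = 'w'
  'p' (pos 15) + 11 = pos 0 = 'a'
  's' (pos 18) + 11 = pos 3 = 'd'
Result: lehlwad

lehlwad


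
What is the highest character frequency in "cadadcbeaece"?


Input: cadadcbeaece
Character counts:
  'a': 3
  'b': 1
  'c': 3
  'd': 2
  'e': 3
Maximum frequency: 3

3


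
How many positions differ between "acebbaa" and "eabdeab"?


Comparing "acebbaa" and "eabdeab" position by position:
  Position 0: 'a' vs 'e' => DIFFER
  Position 1: 'c' vs 'a' => DIFFER
  Position 2: 'e' vs 'b' => DIFFER
  Position 3: 'b' vs 'd' => DIFFER
  Position 4: 'b' vs 'e' => DIFFER
  Position 5: 'a' vs 'a' => same
  Position 6: 'a' vs 'b' => DIFFER
Positions that differ: 6

6


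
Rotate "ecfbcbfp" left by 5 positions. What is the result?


Input: "ecfbcbfp", rotate left by 5
First 5 characters: "ecfbc"
Remaining characters: "bfp"
Concatenate remaining + first: "bfp" + "ecfbc" = "bfpecfbc"

bfpecfbc


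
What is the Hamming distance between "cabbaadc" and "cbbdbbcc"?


Comparing "cabbaadc" and "cbbdbbcc" position by position:
  Position 0: 'c' vs 'c' => same
  Position 1: 'a' vs 'b' => differ
  Position 2: 'b' vs 'b' => same
  Position 3: 'b' vs 'd' => differ
  Position 4: 'a' vs 'b' => differ
  Position 5: 'a' vs 'b' => differ
  Position 6: 'd' vs 'c' => differ
  Position 7: 'c' vs 'c' => same
Total differences (Hamming distance): 5

5


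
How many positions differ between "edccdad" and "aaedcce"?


Comparing "edccdad" and "aaedcce" position by position:
  Position 0: 'e' vs 'a' => DIFFER
  Position 1: 'd' vs 'a' => DIFFER
  Position 2: 'c' vs 'e' => DIFFER
  Position 3: 'c' vs 'd' => DIFFER
  Position 4: 'd' vs 'c' => DIFFER
  Position 5: 'a' vs 'c' => DIFFER
  Position 6: 'd' vs 'e' => DIFFER
Positions that differ: 7

7


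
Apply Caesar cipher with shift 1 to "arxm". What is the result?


Caesar cipher: shift "arxm" by 1
  'a' (pos 0) + 1 = pos 1 = 'b'
  'r' (pos 17) + 1 = pos 18 = 's'
  'x' (pos 23) + 1 = pos 24 = 'y'
  'm' (pos 12) + 1 = pos 13 = 'n'
Result: bsyn

bsyn


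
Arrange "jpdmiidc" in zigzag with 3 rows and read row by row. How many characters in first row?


Zigzag "jpdmiidc" into 3 rows:
Placing characters:
  'j' => row 0
  'p' => row 1
  'd' => row 2
  'm' => row 1
  'i' => row 0
  'i' => row 1
  'd' => row 2
  'c' => row 1
Rows:
  Row 0: "ji"
  Row 1: "pmic"
  Row 2: "dd"
First row length: 2

2


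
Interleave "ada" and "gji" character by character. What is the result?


Interleaving "ada" and "gji":
  Position 0: 'a' from first, 'g' from second => "ag"
  Position 1: 'd' from first, 'j' from second => "dj"
  Position 2: 'a' from first, 'i' from second => "ai"
Result: agdjai

agdjai


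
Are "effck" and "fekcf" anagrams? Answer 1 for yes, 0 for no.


Strings: "effck", "fekcf"
Sorted first:  ceffk
Sorted second: ceffk
Sorted forms match => anagrams

1


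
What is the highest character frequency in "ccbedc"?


Input: ccbedc
Character counts:
  'b': 1
  'c': 3
  'd': 1
  'e': 1
Maximum frequency: 3

3


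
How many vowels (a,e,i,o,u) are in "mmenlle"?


Input: mmenlle
Checking each character:
  'm' at position 0: consonant
  'm' at position 1: consonant
  'e' at position 2: vowel (running total: 1)
  'n' at position 3: consonant
  'l' at position 4: consonant
  'l' at position 5: consonant
  'e' at position 6: vowel (running total: 2)
Total vowels: 2

2


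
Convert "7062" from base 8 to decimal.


Input: "7062" in base 8
Positional expansion:
  Digit '7' (value 7) x 8^3 = 3584
  Digit '0' (value 0) x 8^2 = 0
  Digit '6' (value 6) x 8^1 = 48
  Digit '2' (value 2) x 8^0 = 2
Sum = 3634

3634


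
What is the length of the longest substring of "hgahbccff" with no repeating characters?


Input: "hgahbccff"
Sliding window (track last position of each char):
  Position 0 ('h'): window [0,0] length 1 -- new best
  Position 1 ('g'): window [0,1] length 2 -- new best
  Position 2 ('a'): window [0,2] length 3 -- new best
  Position 3 ('h'): repeat (last at 0), move window start to 1
  Position 3 ('h'): window [1,3] length 3
  Position 4 ('b'): window [1,4] length 4 -- new best
  Position 5 ('c'): window [1,5] length 5 -- new best
  Position 6 ('c'): repeat (last at 5), move window start to 6
  Position 6 ('c'): window [6,6] length 1
  Position 7 ('f'): window [6,7] length 2
  Position 8 ('f'): repeat (last at 7), move window start to 8
  Position 8 ('f'): window [8,8] length 1
Longest substring with no repeats: "gahbc" with length 5

5


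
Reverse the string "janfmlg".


Input: janfmlg
Reading characters right to left:
  Position 6: 'g'
  Position 5: 'l'
  Position 4: 'm'
  Position 3: 'f'
  Position 2: 'n'
  Position 1: 'a'
  Position 0: 'j'
Reversed: glmfnaj

glmfnaj
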